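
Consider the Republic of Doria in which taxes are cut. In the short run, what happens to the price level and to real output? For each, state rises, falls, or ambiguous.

Price level: rises; output: rises

This is a positive demand shock: AD shifts right.
Moving along the upward-sloping SRAS curve, P rises and Y rises.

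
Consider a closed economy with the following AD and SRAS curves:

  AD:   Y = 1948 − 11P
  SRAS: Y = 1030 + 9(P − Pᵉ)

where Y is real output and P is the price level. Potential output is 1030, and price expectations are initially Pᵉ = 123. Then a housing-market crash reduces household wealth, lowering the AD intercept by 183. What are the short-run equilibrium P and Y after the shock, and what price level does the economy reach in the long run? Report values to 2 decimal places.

AD shifts left: new AD is Y = 1765 − 11P. With Pᵉ = 123, SRAS is Y = 9P − 77.
Short run: 1765 − 11P = 9P − 77 gives 1842 = 20P, so P = 92.10 and Y = 1765 − 11P = 751.90.
Y = 751.90 is below potential 1030; expectations adjust and SRAS shifts right until Y = 1030.
Long run: on the new AD curve, 1030 = 1765 − 11P gives P = 66.82.

Short run: P = 92.10, Y = 751.90. Long run: P = 66.82.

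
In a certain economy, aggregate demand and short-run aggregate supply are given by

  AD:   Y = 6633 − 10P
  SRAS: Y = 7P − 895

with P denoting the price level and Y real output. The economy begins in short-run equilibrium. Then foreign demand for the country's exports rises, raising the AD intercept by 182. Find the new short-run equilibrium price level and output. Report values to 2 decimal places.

This is a positive demand shock: AD shifts right.
New AD: Y = 6815 − 10P.
Set AD = SRAS: 6815 − 10P = 7P − 895, so 7710 = 17P and P = 453.53.
Substituting into AD, Y = 2279.71.

P = 453.53, Y = 2279.71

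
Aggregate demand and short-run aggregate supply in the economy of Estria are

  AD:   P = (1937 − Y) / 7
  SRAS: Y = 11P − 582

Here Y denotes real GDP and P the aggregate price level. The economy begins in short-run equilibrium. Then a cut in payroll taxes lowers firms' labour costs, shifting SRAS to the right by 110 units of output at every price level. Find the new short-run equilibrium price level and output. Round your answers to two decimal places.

This is a positive supply shock: SRAS shifts right.
New SRAS: Y = 11P − 472.
Set AD = SRAS: 1937 − 7P = 11P − 472, so 2409 = 18P and P = 133.83.
Substituting into AD, Y = 1000.17.

P = 133.83, Y = 1000.17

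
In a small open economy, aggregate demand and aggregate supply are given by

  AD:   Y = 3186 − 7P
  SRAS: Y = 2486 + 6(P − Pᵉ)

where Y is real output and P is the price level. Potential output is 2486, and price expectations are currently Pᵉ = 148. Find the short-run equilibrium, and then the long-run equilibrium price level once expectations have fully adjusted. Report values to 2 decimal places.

Short run: with Pᵉ = 148, SRAS is Y = 1598 + 6P. Setting AD = SRAS gives 1588 = 13P, so P = 122.15 and Y = 3186 − 7P = 2330.92.
Output 2330.92 is below potential 2486, so over time expected prices fall and SRAS shifts right until Y returns to 2486.
Long run: Y = 2486 on the AD curve gives 2486 = 3186 − 7P, so P = 100.00.

Short run: P = 122.15, Y = 2330.92. Long run: P = 100.00.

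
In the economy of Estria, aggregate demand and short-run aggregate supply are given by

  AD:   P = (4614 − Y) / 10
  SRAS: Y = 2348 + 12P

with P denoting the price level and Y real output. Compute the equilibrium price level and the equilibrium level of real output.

Rearrange AD to Y = 4614 − 10P.
Set AD = SRAS: 4614 − 10P = 2348 + 12P, so 2266 = 22P and P = 103.
Then Y = 4614 − 10·103 = 3584.

P = 103, Y = 3584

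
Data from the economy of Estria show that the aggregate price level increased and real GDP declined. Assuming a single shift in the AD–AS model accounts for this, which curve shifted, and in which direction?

SRAS shifted left

P rose and Y fell. An AD shift moves P and Y in the same direction; an SRAS shift moves them in opposite directions.
Here P and Y moved in opposite directions, so the SRAS curve shifted.
Since Y fell, SRAS shifted left.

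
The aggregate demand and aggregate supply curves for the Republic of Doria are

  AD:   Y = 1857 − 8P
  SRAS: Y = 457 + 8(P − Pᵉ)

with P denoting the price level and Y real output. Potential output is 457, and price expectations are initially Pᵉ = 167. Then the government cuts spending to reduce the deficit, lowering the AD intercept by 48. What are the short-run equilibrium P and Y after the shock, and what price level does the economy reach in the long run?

Short run: P = 168, Y = 465. Long run: P = 169.

AD shifts left: new AD is Y = 1809 − 8P. With Pᵉ = 167, SRAS is Y = 8P − 879.
Short run: 1809 − 8P = 8P − 879 gives 2688 = 16P, so P = 168 and Y = 1809 − 8·168 = 465.
Y = 465 is above potential 457; expectations adjust and SRAS shifts left until Y = 457.
Long run: on the new AD curve, 457 = 1809 − 8P gives P = 169.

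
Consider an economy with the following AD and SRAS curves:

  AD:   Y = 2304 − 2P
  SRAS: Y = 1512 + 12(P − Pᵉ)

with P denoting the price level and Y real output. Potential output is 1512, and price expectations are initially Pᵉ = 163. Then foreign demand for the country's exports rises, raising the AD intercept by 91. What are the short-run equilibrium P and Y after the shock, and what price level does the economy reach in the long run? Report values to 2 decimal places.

Short run: P = 202.79, Y = 1989.43. Long run: P = 441.50.

AD shifts right: new AD is Y = 2395 − 2P. With Pᵉ = 163, SRAS is Y = 12P − 444.
Short run: 2395 − 2P = 12P − 444 gives 2839 = 14P, so P = 202.79 and Y = 2395 − 2P = 1989.43.
Y = 1989.43 is above potential 1512; expectations adjust and SRAS shifts left until Y = 1512.
Long run: on the new AD curve, 1512 = 2395 − 2P gives P = 441.50.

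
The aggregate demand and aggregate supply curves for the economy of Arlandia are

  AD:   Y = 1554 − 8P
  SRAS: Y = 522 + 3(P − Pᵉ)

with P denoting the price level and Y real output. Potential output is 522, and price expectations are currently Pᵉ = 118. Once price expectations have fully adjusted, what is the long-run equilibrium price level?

Short run: with Pᵉ = 118, SRAS is Y = 168 + 3P. Setting AD = SRAS gives 1386 = 11P, so P = 126 and Y = 1554 − 8·126 = 546.
Output 546 is above potential 522, so over time expected prices rise and SRAS shifts left until Y returns to 522.
Long run: Y = 522 on the AD curve gives 522 = 1554 − 8P, so P = 129.

Long-run P = 129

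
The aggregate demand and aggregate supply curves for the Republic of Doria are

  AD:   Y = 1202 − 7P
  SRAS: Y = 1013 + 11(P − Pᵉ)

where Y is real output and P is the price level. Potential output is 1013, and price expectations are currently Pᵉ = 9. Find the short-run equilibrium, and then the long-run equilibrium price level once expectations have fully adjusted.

Short run: with Pᵉ = 9, SRAS is Y = 914 + 11P. Setting AD = SRAS gives 288 = 18P, so P = 16 and Y = 1202 − 7·16 = 1090.
Output 1090 is above potential 1013, so over time expected prices rise and SRAS shifts left until Y returns to 1013.
Long run: Y = 1013 on the AD curve gives 1013 = 1202 − 7P, so P = 27.

Short run: P = 16, Y = 1090. Long run: P = 27.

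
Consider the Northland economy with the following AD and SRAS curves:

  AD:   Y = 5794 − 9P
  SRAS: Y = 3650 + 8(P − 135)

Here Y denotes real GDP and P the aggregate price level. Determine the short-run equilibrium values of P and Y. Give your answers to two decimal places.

P = 189.65, Y = 4087.18

Write SRAS as Y = 3650 + 8P − 1080 = 2570 + 8P.
Set AD = SRAS: 5794 − 9P = 2570 + 8P, so 3224 = 17P and P = 189.65.
Substituting into AD, Y = 5794 − 9P = 4087.18.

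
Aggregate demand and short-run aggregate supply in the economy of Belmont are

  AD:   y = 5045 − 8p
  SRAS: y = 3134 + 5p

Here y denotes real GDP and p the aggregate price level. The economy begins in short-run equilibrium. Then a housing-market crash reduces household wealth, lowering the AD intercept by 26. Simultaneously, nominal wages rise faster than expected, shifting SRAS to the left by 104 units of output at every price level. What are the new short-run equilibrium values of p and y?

p = 153, y = 3795

After both shocks: AD is y = 5019 − 8p and SRAS is y = 3030 + 5p.
Setting them equal: 1989 = 13p, so p = 153.
y = 5019 − 8·153 = 3795.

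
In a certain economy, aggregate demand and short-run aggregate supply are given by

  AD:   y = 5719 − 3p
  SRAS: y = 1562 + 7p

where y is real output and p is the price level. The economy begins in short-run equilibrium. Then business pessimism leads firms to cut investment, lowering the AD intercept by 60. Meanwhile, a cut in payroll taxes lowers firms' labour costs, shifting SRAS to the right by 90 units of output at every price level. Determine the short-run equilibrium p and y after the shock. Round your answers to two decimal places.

After both shocks: AD is y = 5659 − 3p and SRAS is y = 1652 + 7p.
Setting them equal: 4007 = 10p, so p = 400.70.
Substituting into AD, y = 4456.90.

p = 400.70, y = 4456.90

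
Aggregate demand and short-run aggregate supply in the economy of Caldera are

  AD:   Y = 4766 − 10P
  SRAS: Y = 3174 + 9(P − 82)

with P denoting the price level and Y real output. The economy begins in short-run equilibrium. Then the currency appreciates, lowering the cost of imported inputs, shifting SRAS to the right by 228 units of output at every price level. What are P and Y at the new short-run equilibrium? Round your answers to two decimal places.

This is a positive supply shock: SRAS shifts right.
New SRAS: Y = 2664 + 9P.
Set AD = SRAS: 4766 − 10P = 2664 + 9P, so 2102 = 19P and P = 110.63.
Substituting into AD, Y = 3659.68.

P = 110.63, Y = 3659.68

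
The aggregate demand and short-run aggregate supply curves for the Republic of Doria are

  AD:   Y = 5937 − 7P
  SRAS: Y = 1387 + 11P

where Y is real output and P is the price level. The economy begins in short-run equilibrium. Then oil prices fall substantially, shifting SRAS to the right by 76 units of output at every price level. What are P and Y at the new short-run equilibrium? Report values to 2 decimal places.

This is a positive supply shock: SRAS shifts right.
New SRAS: Y = 1463 + 11P.
Set AD = SRAS: 5937 − 7P = 1463 + 11P, so 4474 = 18P and P = 248.56.
Substituting into AD, Y = 4197.11.

P = 248.56, Y = 4197.11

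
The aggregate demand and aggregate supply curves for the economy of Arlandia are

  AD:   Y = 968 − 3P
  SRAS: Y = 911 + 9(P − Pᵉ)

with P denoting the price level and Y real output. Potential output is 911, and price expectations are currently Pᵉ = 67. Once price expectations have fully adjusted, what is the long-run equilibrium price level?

Long-run P = 19

Short run: with Pᵉ = 67, SRAS is Y = 308 + 9P. Setting AD = SRAS gives 660 = 12P, so P = 55 and Y = 968 − 3·55 = 803.
Output 803 is below potential 911, so over time expected prices fall and SRAS shifts right until Y returns to 911.
Long run: Y = 911 on the AD curve gives 911 = 968 − 3P, so P = 19.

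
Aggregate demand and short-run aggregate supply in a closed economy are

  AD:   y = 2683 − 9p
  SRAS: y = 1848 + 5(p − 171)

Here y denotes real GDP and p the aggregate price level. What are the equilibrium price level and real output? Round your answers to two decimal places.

p = 120.71, y = 1596.57

Write SRAS as y = 1848 + 5p − 855 = 993 + 5p.
Set AD = SRAS: 2683 − 9p = 993 + 5p, so 1690 = 14p and p = 120.71.
Substituting into AD, y = 2683 − 9p = 1596.57.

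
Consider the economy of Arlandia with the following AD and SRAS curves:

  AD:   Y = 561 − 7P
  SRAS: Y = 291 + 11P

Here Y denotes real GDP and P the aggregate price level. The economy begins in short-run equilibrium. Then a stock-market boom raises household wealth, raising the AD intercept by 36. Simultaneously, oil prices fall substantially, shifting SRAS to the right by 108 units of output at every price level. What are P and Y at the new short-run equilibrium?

After both shocks: AD is Y = 597 − 7P and SRAS is Y = 399 + 11P.
Setting them equal: 198 = 18P, so P = 11.
Y = 597 − 7·11 = 520.

P = 11, Y = 520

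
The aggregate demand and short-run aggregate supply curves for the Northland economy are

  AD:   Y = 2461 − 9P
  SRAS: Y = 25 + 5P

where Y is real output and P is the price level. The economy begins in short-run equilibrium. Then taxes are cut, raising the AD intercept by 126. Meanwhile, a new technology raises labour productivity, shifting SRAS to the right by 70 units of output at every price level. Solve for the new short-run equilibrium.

After both shocks: AD is Y = 2587 − 9P and SRAS is Y = 95 + 5P.
Setting them equal: 2492 = 14P, so P = 178.
Y = 2587 − 9·178 = 985.

P = 178, Y = 985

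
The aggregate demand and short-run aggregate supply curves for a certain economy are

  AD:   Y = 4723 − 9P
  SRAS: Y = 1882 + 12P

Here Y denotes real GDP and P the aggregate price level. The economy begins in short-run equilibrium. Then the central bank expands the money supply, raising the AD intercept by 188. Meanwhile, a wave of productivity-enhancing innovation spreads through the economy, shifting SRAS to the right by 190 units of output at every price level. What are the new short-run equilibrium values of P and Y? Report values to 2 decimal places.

After both shocks: AD is Y = 4911 − 9P and SRAS is Y = 2072 + 12P.
Setting them equal: 2839 = 21P, so P = 135.19.
Substituting into AD, Y = 3694.29.

P = 135.19, Y = 3694.29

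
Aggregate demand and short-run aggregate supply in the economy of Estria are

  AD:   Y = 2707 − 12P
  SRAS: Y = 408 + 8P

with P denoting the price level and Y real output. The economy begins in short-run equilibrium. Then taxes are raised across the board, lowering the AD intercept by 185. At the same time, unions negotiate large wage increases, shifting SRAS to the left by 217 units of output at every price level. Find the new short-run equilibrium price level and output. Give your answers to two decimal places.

P = 116.55, Y = 1123.40

After both shocks: AD is Y = 2522 − 12P and SRAS is Y = 191 + 8P.
Setting them equal: 2331 = 20P, so P = 116.55.
Substituting into AD, Y = 1123.40.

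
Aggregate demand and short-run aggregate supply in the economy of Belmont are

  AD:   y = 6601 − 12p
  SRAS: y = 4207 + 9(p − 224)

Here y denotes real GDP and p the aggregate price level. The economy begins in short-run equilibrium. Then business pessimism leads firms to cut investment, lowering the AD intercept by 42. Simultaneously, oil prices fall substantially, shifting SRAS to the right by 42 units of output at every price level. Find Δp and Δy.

After both shocks: AD is y = 6559 − 12p and SRAS is y = 2233 + 9p.
Setting them equal: 4326 = 21p, so p = 206.
y = 6559 − 12·206 = 4087.
Initially p = 210, y = 4081, so Δp = -4 and Δy = +6.

Δp = -4, Δy = +6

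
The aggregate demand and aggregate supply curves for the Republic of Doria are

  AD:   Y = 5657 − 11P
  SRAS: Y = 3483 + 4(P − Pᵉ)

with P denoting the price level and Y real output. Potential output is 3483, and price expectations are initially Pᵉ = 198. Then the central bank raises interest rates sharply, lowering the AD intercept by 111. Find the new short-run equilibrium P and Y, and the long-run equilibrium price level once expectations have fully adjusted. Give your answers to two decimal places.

Short run: P = 190.33, Y = 3452.33. Long run: P = 187.55.

AD shifts left: new AD is Y = 5546 − 11P. With Pᵉ = 198, SRAS is Y = 2691 + 4P.
Short run: 5546 − 11P = 2691 + 4P gives 2855 = 15P, so P = 190.33 and Y = 5546 − 11P = 3452.33.
Y = 3452.33 is below potential 3483; expectations adjust and SRAS shifts right until Y = 3483.
Long run: on the new AD curve, 3483 = 5546 − 11P gives P = 187.55.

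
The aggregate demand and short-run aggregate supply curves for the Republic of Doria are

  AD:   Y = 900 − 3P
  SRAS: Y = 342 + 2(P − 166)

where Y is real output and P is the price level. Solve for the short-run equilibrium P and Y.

Write SRAS as Y = 342 + 2P − 332 = 10 + 2P.
Set AD = SRAS: 900 − 3P = 10 + 2P, so 890 = 5P and P = 178.
Then Y = 900 − 3·178 = 366.

P = 178, Y = 366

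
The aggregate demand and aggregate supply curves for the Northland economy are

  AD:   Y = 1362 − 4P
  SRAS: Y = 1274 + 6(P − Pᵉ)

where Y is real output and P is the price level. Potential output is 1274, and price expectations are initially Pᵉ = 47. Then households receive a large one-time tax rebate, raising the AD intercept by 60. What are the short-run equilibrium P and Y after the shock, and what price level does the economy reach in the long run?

AD shifts right: new AD is Y = 1422 − 4P. With Pᵉ = 47, SRAS is Y = 992 + 6P.
Short run: 1422 − 4P = 992 + 6P gives 430 = 10P, so P = 43 and Y = 1422 − 4·43 = 1250.
Y = 1250 is below potential 1274; expectations adjust and SRAS shifts right until Y = 1274.
Long run: on the new AD curve, 1274 = 1422 − 4P gives P = 37.

Short run: P = 43, Y = 1250. Long run: P = 37.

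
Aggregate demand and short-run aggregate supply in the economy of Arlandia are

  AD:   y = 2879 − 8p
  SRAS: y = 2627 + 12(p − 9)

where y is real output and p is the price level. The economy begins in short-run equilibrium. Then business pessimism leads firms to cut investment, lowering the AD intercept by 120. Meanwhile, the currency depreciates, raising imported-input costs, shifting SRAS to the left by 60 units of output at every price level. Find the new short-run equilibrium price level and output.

After both shocks: AD is y = 2759 − 8p and SRAS is y = 2459 + 12p.
Setting them equal: 300 = 20p, so p = 15.
y = 2759 − 8·15 = 2639.

p = 15, y = 2639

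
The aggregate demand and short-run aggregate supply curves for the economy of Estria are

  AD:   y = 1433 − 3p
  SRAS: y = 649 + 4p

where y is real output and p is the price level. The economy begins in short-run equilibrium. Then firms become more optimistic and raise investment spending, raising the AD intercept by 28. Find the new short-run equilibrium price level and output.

p = 116, y = 1113

This is a positive demand shock: AD shifts right.
New AD: y = 1461 − 3p.
Set AD = SRAS: 1461 − 3p = 649 + 4p, so 812 = 7p and p = 116.
y = 1461 − 3·116 = 1113.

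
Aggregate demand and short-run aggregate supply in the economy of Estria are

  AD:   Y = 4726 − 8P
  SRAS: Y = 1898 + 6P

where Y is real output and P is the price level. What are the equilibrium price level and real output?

Set AD = SRAS: 4726 − 8P = 1898 + 6P, so 2828 = 14P and P = 202.
Then Y = 4726 − 8·202 = 3110.

P = 202, Y = 3110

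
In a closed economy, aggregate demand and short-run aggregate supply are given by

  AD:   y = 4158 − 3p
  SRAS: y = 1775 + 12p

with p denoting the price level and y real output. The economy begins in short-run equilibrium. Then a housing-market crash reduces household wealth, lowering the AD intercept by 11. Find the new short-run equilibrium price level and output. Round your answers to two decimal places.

p = 158.13, y = 3672.60

This is a negative demand shock: AD shifts left.
New AD: y = 4147 − 3p.
Set AD = SRAS: 4147 − 3p = 1775 + 12p, so 2372 = 15p and p = 158.13.
Substituting into AD, y = 3672.60.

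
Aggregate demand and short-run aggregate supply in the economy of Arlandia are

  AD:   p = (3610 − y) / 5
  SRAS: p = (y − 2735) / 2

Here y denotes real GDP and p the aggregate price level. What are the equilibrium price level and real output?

Rearrange AD to y = 3610 − 5p.
Rearrange SRAS to y = 2735 + 2p.
Set AD = SRAS: 3610 − 5p = 2735 + 2p, so 875 = 7p and p = 125.
Then y = 3610 − 5·125 = 2985.

p = 125, y = 2985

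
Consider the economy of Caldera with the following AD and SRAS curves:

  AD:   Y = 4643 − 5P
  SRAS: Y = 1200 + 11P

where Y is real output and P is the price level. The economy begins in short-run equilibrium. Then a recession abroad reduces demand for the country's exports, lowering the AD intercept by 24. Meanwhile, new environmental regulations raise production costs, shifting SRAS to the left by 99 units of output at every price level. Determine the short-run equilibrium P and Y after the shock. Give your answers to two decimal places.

After both shocks: AD is Y = 4619 − 5P and SRAS is Y = 1101 + 11P.
Setting them equal: 3518 = 16P, so P = 219.88.
Substituting into AD, Y = 3519.63.

P = 219.88, Y = 3519.63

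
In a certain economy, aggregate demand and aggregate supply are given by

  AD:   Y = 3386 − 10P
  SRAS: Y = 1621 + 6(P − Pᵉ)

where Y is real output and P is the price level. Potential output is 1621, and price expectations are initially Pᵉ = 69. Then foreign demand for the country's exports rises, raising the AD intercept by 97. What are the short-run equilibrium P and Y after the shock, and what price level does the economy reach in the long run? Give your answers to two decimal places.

AD shifts right: new AD is Y = 3483 − 10P. With Pᵉ = 69, SRAS is Y = 1207 + 6P.
Short run: 3483 − 10P = 1207 + 6P gives 2276 = 16P, so P = 142.25 and Y = 3483 − 10P = 2060.50.
Y = 2060.50 is above potential 1621; expectations adjust and SRAS shifts left until Y = 1621.
Long run: on the new AD curve, 1621 = 3483 − 10P gives P = 186.20.

Short run: P = 142.25, Y = 2060.50. Long run: P = 186.20.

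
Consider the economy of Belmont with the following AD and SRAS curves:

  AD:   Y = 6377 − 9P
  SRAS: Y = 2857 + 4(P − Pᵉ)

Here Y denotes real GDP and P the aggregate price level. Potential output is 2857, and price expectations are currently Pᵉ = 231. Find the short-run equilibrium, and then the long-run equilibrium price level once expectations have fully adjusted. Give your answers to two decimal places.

Short run: P = 341.85, Y = 3300.38. Long run: P = 391.11.

Short run: with Pᵉ = 231, SRAS is Y = 1933 + 4P. Setting AD = SRAS gives 4444 = 13P, so P = 341.85 and Y = 6377 − 9P = 3300.38.
Output 3300.38 is above potential 2857, so over time expected prices rise and SRAS shifts left until Y returns to 2857.
Long run: Y = 2857 on the AD curve gives 2857 = 6377 − 9P, so P = 391.11.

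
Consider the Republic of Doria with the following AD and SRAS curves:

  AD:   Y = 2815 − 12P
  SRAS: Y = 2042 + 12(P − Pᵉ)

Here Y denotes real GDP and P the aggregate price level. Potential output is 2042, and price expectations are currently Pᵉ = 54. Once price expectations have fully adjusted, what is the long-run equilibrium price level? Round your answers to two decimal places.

Short run: with Pᵉ = 54, SRAS is Y = 1394 + 12P. Setting AD = SRAS gives 1421 = 24P, so P = 59.21 and Y = 2815 − 12P = 2104.50.
Output 2104.50 is above potential 2042, so over time expected prices rise and SRAS shifts left until Y returns to 2042.
Long run: Y = 2042 on the AD curve gives 2042 = 2815 − 12P, so P = 64.42.

Long-run P = 64.42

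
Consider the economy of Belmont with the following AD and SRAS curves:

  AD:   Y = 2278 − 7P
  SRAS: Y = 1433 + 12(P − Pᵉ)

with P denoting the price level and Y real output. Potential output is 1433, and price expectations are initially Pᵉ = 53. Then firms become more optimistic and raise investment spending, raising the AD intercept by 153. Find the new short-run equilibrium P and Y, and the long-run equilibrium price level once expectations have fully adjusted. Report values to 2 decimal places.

AD shifts right: new AD is Y = 2431 − 7P. With Pᵉ = 53, SRAS is Y = 797 + 12P.
Short run: 2431 − 7P = 797 + 12P gives 1634 = 19P, so P = 86.00 and Y = 2431 − 7P = 1829.00.
Y = 1829.00 is above potential 1433; expectations adjust and SRAS shifts left until Y = 1433.
Long run: on the new AD curve, 1433 = 2431 − 7P gives P = 142.57.

Short run: P = 86.00, Y = 1829.00. Long run: P = 142.57.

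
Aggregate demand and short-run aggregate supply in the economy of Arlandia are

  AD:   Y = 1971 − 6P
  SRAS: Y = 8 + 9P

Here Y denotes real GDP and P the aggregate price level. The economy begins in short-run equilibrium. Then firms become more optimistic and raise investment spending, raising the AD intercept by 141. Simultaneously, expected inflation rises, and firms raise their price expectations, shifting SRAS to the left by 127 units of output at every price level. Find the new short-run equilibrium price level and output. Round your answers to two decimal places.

P = 148.73, Y = 1219.60

After both shocks: AD is Y = 2112 − 6P and SRAS is Y = 9P − 119.
Setting them equal: 2231 = 15P, so P = 148.73.
Substituting into AD, Y = 1219.60.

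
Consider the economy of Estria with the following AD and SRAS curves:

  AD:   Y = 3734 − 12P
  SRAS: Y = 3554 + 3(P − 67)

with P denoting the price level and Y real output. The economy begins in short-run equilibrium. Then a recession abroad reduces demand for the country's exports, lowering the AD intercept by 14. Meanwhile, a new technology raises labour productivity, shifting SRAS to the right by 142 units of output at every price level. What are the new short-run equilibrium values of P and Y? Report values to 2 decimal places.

P = 15.00, Y = 3540.00

After both shocks: AD is Y = 3720 − 12P and SRAS is Y = 3495 + 3P.
Setting them equal: 225 = 15P, so P = 15.00.
Substituting into AD, Y = 3540.00.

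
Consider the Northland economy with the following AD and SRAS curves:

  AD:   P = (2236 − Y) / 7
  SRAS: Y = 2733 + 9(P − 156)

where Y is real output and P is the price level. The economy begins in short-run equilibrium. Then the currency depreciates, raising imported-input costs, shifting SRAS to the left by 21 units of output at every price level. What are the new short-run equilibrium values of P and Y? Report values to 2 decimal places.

This is a negative supply shock: SRAS shifts left.
New SRAS: Y = 1308 + 9P.
Set AD = SRAS: 2236 − 7P = 1308 + 9P, so 928 = 16P and P = 58.00.
Substituting into AD, Y = 1830.00.

P = 58.00, Y = 1830.00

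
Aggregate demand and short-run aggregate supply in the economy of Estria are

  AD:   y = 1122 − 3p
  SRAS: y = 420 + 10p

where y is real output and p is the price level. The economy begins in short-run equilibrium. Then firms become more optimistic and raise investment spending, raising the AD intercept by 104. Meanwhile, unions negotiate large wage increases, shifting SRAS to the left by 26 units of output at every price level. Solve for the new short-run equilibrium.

p = 64, y = 1034

After both shocks: AD is y = 1226 − 3p and SRAS is y = 394 + 10p.
Setting them equal: 832 = 13p, so p = 64.
y = 1226 − 3·64 = 1034.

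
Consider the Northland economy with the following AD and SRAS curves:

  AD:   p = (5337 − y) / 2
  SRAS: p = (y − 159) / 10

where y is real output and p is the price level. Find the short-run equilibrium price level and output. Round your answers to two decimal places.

p = 431.50, y = 4474.00

Rearrange AD to y = 5337 − 2p.
Rearrange SRAS to y = 159 + 10p.
Set AD = SRAS: 5337 − 2p = 159 + 10p, so 5178 = 12p and p = 431.50.
Substituting into AD, y = 5337 − 2p = 4474.00.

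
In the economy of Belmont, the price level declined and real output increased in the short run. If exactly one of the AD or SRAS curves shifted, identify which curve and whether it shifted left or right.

P fell and Y rose. An AD shift moves P and Y in the same direction; an SRAS shift moves them in opposite directions.
Here P and Y moved in opposite directions, so the SRAS curve shifted.
Since Y rose, SRAS shifted right.

SRAS shifted right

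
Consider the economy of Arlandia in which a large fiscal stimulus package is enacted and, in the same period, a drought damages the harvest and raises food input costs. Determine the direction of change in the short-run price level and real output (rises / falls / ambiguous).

Price level: rises; output: ambiguous

The first event is a positive demand shock: AD shifts right, which by itself pushes P up and Y up.
The second is an adverse supply shock: SRAS shifts left, which by itself pushes P up and Y down.
Both shocks push P up, so P rises. The two shocks push Y in opposite directions, so the effect on Y is ambiguous.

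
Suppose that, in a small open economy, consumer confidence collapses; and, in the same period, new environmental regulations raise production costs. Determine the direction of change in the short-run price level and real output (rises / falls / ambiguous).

The first event is a negative demand shock: AD shifts left, which by itself pushes P down and Y down.
The second is an adverse supply shock: SRAS shifts left, which by itself pushes P up and Y down.
The two shocks push P in opposite directions, so the effect on P is ambiguous. Both shocks push Y down, so Y falls.

Price level: ambiguous; output: falls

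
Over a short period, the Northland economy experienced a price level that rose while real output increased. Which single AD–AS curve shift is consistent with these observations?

AD shifted right

P rose and Y rose. An AD shift moves P and Y in the same direction; an SRAS shift moves them in opposite directions.
Here P and Y moved in the same direction, so the AD curve shifted.
Since Y rose, AD shifted right.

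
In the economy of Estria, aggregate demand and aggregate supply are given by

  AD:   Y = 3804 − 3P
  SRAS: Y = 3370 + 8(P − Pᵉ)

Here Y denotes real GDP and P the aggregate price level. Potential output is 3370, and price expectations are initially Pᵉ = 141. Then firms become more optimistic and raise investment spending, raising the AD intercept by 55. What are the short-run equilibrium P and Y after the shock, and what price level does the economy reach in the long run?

AD shifts right: new AD is Y = 3859 − 3P. With Pᵉ = 141, SRAS is Y = 2242 + 8P.
Short run: 3859 − 3P = 2242 + 8P gives 1617 = 11P, so P = 147 and Y = 3859 − 3·147 = 3418.
Y = 3418 is above potential 3370; expectations adjust and SRAS shifts left until Y = 3370.
Long run: on the new AD curve, 3370 = 3859 − 3P gives P = 163.

Short run: P = 147, Y = 3418. Long run: P = 163.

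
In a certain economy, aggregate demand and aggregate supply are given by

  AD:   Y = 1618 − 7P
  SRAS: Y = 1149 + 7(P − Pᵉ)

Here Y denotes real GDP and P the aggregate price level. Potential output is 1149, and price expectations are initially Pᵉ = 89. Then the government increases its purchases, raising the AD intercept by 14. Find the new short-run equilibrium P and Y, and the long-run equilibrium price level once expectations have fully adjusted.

AD shifts right: new AD is Y = 1632 − 7P. With Pᵉ = 89, SRAS is Y = 526 + 7P.
Short run: 1632 − 7P = 526 + 7P gives 1106 = 14P, so P = 79 and Y = 1632 − 7·79 = 1079.
Y = 1079 is below potential 1149; expectations adjust and SRAS shifts right until Y = 1149.
Long run: on the new AD curve, 1149 = 1632 − 7P gives P = 69.

Short run: P = 79, Y = 1079. Long run: P = 69.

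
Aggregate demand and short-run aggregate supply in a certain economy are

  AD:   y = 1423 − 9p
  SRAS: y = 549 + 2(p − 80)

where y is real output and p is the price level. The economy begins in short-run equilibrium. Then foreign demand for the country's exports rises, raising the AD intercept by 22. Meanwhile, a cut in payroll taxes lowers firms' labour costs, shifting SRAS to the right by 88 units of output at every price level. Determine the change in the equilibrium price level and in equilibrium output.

After both shocks: AD is y = 1445 − 9p and SRAS is y = 477 + 2p.
Setting them equal: 968 = 11p, so p = 88.
y = 1445 − 9·88 = 653.
Initially p = 94, y = 577, so Δp = -6 and Δy = +76.

Δp = -6, Δy = +76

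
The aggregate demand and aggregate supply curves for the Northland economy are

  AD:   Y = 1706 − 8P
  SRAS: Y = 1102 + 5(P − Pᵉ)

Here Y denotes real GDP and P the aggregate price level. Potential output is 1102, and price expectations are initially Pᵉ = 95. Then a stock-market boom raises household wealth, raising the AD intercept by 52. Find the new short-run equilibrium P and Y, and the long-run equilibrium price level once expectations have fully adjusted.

AD shifts right: new AD is Y = 1758 − 8P. With Pᵉ = 95, SRAS is Y = 627 + 5P.
Short run: 1758 − 8P = 627 + 5P gives 1131 = 13P, so P = 87 and Y = 1758 − 8·87 = 1062.
Y = 1062 is below potential 1102; expectations adjust and SRAS shifts right until Y = 1102.
Long run: on the new AD curve, 1102 = 1758 − 8P gives P = 82.

Short run: P = 87, Y = 1062. Long run: P = 82.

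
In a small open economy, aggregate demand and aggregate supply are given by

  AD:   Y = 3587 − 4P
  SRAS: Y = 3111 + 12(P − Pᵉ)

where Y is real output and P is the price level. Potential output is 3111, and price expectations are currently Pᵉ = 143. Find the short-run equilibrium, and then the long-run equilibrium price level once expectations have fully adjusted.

Short run: with Pᵉ = 143, SRAS is Y = 1395 + 12P. Setting AD = SRAS gives 2192 = 16P, so P = 137 and Y = 3587 − 4·137 = 3039.
Output 3039 is below potential 3111, so over time expected prices fall and SRAS shifts right until Y returns to 3111.
Long run: Y = 3111 on the AD curve gives 3111 = 3587 − 4P, so P = 119.

Short run: P = 137, Y = 3039. Long run: P = 119.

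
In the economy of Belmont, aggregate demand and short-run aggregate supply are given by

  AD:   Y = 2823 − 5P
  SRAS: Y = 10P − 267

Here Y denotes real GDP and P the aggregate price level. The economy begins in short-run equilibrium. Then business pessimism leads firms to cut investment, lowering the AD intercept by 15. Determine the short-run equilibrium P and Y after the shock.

P = 205, Y = 1783

This is a negative demand shock: AD shifts left.
New AD: Y = 2808 − 5P.
Set AD = SRAS: 2808 − 5P = 10P − 267, so 3075 = 15P and P = 205.
Y = 2808 − 5·205 = 1783.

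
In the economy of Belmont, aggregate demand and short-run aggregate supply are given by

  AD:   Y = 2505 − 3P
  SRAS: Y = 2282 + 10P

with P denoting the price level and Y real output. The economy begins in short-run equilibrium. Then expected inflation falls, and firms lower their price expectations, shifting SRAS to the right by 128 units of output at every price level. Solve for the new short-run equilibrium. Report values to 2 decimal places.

P = 7.31, Y = 2483.08

This is a positive supply shock: SRAS shifts right.
New SRAS: Y = 2410 + 10P.
Set AD = SRAS: 2505 − 3P = 2410 + 10P, so 95 = 13P and P = 7.31.
Substituting into AD, Y = 2483.08.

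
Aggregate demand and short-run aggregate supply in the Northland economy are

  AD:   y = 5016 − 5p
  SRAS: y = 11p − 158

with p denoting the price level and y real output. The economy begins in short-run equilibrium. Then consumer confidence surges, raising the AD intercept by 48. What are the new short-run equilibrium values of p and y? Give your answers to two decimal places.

This is a positive demand shock: AD shifts right.
New AD: y = 5064 − 5p.
Set AD = SRAS: 5064 − 5p = 11p − 158, so 5222 = 16p and p = 326.38.
Substituting into AD, y = 3432.13.

p = 326.38, y = 3432.13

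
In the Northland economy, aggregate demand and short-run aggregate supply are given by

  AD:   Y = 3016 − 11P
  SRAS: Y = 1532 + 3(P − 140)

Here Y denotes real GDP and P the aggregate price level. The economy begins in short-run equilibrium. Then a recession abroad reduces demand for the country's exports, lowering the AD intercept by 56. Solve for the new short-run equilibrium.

This is a negative demand shock: AD shifts left.
New AD: Y = 2960 − 11P.
SRAS can be written Y = 1112 + 3P.
Set AD = SRAS: 2960 − 11P = 1112 + 3P, so 1848 = 14P and P = 132.
Y = 2960 − 11·132 = 1508.

P = 132, Y = 1508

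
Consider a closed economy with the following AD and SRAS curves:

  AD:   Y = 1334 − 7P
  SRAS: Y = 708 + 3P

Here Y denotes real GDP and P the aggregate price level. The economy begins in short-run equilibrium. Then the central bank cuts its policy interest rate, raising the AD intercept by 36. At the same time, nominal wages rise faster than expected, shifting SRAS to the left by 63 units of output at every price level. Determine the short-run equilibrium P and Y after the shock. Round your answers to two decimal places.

P = 72.50, Y = 862.50

After both shocks: AD is Y = 1370 − 7P and SRAS is Y = 645 + 3P.
Setting them equal: 725 = 10P, so P = 72.50.
Substituting into AD, Y = 862.50.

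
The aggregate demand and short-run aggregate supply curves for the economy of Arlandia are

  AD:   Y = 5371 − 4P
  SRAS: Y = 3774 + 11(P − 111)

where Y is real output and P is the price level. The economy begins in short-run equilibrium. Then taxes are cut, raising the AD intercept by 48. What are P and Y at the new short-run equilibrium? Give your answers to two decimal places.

P = 191.07, Y = 4654.73

This is a positive demand shock: AD shifts right.
New AD: Y = 5419 − 4P.
SRAS can be written Y = 2553 + 11P.
Set AD = SRAS: 5419 − 4P = 2553 + 11P, so 2866 = 15P and P = 191.07.
Substituting into AD, Y = 4654.73.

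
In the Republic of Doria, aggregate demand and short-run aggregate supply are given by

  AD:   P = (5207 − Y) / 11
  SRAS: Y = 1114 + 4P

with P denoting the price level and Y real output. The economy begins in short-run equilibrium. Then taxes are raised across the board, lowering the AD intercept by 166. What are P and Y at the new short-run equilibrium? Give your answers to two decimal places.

This is a negative demand shock: AD shifts left.
New AD: Y = 5041 − 11P.
Set AD = SRAS: 5041 − 11P = 1114 + 4P, so 3927 = 15P and P = 261.80.
Substituting into AD, Y = 2161.20.

P = 261.80, Y = 2161.20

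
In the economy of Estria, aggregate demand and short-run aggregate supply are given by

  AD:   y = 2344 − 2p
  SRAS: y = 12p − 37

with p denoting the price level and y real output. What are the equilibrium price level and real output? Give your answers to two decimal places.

Set AD = SRAS: 2344 − 2p = 12p − 37, so 2381 = 14p and p = 170.07.
Substituting into AD, y = 2344 − 2p = 2003.86.

p = 170.07, y = 2003.86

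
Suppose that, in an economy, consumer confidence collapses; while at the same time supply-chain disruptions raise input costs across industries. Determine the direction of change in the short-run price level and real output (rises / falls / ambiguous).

The first event is a negative demand shock: AD shifts left, which by itself pushes P down and Y down.
The second is an adverse supply shock: SRAS shifts left, which by itself pushes P up and Y down.
The two shocks push P in opposite directions, so the effect on P is ambiguous. Both shocks push Y down, so Y falls.

Price level: ambiguous; output: falls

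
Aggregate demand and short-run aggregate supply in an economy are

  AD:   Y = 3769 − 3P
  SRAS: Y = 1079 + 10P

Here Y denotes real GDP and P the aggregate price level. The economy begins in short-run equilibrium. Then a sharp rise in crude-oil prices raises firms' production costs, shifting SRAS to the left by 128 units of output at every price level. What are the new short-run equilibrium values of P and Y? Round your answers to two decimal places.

P = 216.77, Y = 3118.69

This is a negative supply shock: SRAS shifts left.
New SRAS: Y = 951 + 10P.
Set AD = SRAS: 3769 − 3P = 951 + 10P, so 2818 = 13P and P = 216.77.
Substituting into AD, Y = 3118.69.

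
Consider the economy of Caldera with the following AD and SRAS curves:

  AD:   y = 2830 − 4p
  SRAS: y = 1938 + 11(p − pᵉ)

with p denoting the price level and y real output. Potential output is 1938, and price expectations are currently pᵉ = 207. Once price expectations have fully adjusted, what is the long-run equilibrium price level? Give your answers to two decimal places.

Long-run p = 223.00

Short run: with pᵉ = 207, SRAS is y = 11p − 339. Setting AD = SRAS gives 3169 = 15p, so p = 211.27 and y = 2830 − 4p = 1984.93.
Output 1984.93 is above potential 1938, so over time expected prices rise and SRAS shifts left until y returns to 1938.
Long run: y = 1938 on the AD curve gives 1938 = 2830 − 4p, so p = 223.00.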